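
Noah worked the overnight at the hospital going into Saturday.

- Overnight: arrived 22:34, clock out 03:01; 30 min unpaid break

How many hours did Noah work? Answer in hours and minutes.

3 h 57 min

Overnight: 22:34 → midnight = 1 h 26 min; midnight → 03:01 = 3 h 1 min; span 4 h 27 min; less 30 min break → 3 h 57 min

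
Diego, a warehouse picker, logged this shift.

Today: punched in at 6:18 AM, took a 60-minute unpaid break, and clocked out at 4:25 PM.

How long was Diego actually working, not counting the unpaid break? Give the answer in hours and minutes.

9 h 7 min

Today: 6:18 AM–4:25 PM = 10 h 7 min; less 60 min break → 9 h 7 min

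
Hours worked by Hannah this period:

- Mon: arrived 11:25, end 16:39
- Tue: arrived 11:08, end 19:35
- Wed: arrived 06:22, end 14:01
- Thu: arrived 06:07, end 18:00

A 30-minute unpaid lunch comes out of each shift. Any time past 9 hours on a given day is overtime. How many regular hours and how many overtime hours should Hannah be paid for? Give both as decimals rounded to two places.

Regular 28.83 hours, overtime 2.38 hours

Mon: 11:25–16:39 = 5 h 14 min; less 30 min break → 4 h 44 min
Tue: 11:08–19:35 = 8 h 27 min; less 30 min break → 7 h 57 min
Wed: 06:22–14:01 = 7 h 39 min; less 30 min break → 7 h 9 min
Thu: 06:07–18:00 = 11 h 53 min; less 30 min break → 11 h 23 min
Mon reg 4 h 44 min / OT 0 h 0 min; Tue reg 7 h 57 min / OT 0 h 0 min; Wed reg 7 h 9 min / OT 0 h 0 min; Thu reg 9 h 0 min / OT 2 h 23 min.
Totals: regular 28 h 50 min, overtime 2 h 23 min.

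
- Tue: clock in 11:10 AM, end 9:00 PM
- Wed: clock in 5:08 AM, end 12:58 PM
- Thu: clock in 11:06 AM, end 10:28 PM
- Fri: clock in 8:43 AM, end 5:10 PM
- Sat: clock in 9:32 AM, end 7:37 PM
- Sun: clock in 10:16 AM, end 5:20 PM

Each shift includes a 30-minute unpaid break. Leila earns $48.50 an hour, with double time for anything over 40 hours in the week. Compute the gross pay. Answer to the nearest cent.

$3068.43

Tue: 11:10 AM–9:00 PM = 9 h 50 min; less 30 min break → 9 h 20 min
Wed: 5:08 AM–12:58 PM = 7 h 50 min; less 30 min break → 7 h 20 min
Thu: 11:06 AM–10:28 PM = 11 h 22 min; less 30 min break → 10 h 52 min
Fri: 8:43 AM–5:10 PM = 8 h 27 min; less 30 min break → 7 h 57 min
Sat: 9:32 AM–7:37 PM = 10 h 5 min; less 30 min break → 9 h 35 min
Sun: 10:16 AM–5:20 PM = 7 h 4 min; less 30 min break → 6 h 34 min
Total worked: 51 h 38 min = 3098 min.
Regular 40 h 0 min = 2400 min at $48.50/h; overtime 11 h 38 min = 698 min at $97.00/h.
Pay = (2400 × $48.50 + 698 × $97.00) ÷ 60 = $3068.43.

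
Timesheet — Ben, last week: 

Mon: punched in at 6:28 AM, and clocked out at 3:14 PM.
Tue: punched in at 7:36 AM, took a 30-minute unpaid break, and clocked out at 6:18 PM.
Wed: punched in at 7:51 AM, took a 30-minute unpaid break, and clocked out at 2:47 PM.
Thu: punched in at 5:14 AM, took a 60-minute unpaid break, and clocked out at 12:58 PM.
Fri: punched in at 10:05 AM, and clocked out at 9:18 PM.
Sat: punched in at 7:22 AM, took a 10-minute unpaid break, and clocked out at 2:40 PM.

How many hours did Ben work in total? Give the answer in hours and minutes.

50 h 29 min

Mon: 6:28 AM–3:14 PM = 8 h 46 min
Tue: 7:36 AM–6:18 PM = 10 h 42 min; less 30 min break → 10 h 12 min
Wed: 7:51 AM–2:47 PM = 6 h 56 min; less 30 min break → 6 h 26 min
Thu: 5:14 AM–12:58 PM = 7 h 44 min; less 60 min break → 6 h 44 min
Fri: 10:05 AM–9:18 PM = 11 h 13 min
Sat: 7:22 AM–2:40 PM = 7 h 18 min; less 10 min break → 7 h 8 min
Total: 8 h 46 min + 10 h 12 min + 6 h 26 min + 6 h 44 min + 11 h 13 min + 7 h 8 min = 50 h 29 min.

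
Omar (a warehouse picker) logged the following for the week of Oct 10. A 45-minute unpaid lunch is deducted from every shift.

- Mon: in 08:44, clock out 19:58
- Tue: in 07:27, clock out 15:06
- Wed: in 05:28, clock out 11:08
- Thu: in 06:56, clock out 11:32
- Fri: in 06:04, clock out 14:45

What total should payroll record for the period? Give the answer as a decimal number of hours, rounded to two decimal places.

Mon: 08:44–19:58 = 11 h 14 min; less 45 min break → 10 h 29 min
Tue: 07:27–15:06 = 7 h 39 min; less 45 min break → 6 h 54 min
Wed: 05:28–11:08 = 5 h 40 min; less 45 min break → 4 h 55 min
Thu: 06:56–11:32 = 4 h 36 min; less 45 min break → 3 h 51 min
Fri: 06:04–14:45 = 8 h 41 min; less 45 min break → 7 h 56 min
Total: 10 h 29 min + 6 h 54 min + 4 h 55 min + 3 h 51 min + 7 h 56 min = 34 h 5 min.

34.08 hours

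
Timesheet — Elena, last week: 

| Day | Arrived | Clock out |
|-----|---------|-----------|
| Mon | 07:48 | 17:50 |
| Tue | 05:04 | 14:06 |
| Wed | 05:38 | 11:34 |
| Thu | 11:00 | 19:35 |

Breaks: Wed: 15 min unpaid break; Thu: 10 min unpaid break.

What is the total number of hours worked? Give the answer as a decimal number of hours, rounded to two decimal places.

Mon: 07:48–17:50 = 10 h 2 min
Tue: 05:04–14:06 = 9 h 2 min
Wed: 05:38–11:34 = 5 h 56 min; less 15 min break → 5 h 41 min
Thu: 11:00–19:35 = 8 h 35 min; less 10 min break → 8 h 25 min
Total: 10 h 2 min + 9 h 2 min + 5 h 41 min + 8 h 25 min = 33 h 10 min.

33.17 hours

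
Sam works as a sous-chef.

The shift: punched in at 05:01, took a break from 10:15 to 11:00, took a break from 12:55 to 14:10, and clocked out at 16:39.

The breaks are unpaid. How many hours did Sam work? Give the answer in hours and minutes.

9 h 38 min

The shift: 05:01–16:39 = 11 h 38 min; less 120 min break → 9 h 38 min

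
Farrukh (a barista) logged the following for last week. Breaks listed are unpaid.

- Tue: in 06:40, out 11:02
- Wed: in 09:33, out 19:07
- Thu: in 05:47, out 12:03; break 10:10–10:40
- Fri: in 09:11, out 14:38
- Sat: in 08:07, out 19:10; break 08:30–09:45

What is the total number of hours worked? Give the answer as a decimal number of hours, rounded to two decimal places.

Tue: 06:40–11:02 = 4 h 22 min
Wed: 09:33–19:07 = 9 h 34 min
Thu: 05:47–12:03 = 6 h 16 min; less 30 min break → 5 h 46 min
Fri: 09:11–14:38 = 5 h 27 min
Sat: 08:07–19:10 = 11 h 3 min; less 75 min break → 9 h 48 min
Total: 4 h 22 min + 9 h 34 min + 5 h 46 min + 5 h 27 min + 9 h 48 min = 34 h 57 min.

34.95 hours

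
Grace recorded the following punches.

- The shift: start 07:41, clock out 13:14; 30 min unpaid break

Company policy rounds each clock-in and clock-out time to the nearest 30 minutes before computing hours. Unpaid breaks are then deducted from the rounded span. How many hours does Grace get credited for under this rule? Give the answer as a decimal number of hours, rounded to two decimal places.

5.00 hours

The shift: in 07:41→07:30, out 13:14→13:00; 5 h 30 min − 30 min = 5 h 0 min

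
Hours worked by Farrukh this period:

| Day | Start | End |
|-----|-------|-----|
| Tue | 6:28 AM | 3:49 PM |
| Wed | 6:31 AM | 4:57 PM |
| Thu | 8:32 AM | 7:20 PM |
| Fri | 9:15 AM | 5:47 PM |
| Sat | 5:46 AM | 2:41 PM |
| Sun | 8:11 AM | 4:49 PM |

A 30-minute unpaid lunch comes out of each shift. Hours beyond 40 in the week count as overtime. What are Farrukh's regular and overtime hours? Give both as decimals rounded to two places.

Tue: 6:28 AM–3:49 PM = 9 h 21 min; less 30 min break → 8 h 51 min
Wed: 6:31 AM–4:57 PM = 10 h 26 min; less 30 min break → 9 h 56 min
Thu: 8:32 AM–7:20 PM = 10 h 48 min; less 30 min break → 10 h 18 min
Fri: 9:15 AM–5:47 PM = 8 h 32 min; less 30 min break → 8 h 2 min
Sat: 5:46 AM–2:41 PM = 8 h 55 min; less 30 min break → 8 h 25 min
Sun: 8:11 AM–4:49 PM = 8 h 38 min; less 30 min break → 8 h 8 min
Total worked: 53 h 40 min = 53.67 h.
Threshold 40 h → overtime 13 h 40 min, regular 40 h 0 min.

Regular 40.00 hours, overtime 13.67 hours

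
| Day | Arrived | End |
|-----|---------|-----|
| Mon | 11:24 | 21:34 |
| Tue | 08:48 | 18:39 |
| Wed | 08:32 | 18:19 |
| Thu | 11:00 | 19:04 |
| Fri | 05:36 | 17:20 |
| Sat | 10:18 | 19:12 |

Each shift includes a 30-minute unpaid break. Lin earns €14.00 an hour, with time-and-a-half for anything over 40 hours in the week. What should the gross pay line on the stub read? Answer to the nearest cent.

Mon: 11:24–21:34 = 10 h 10 min; less 30 min break → 9 h 40 min
Tue: 08:48–18:39 = 9 h 51 min; less 30 min break → 9 h 21 min
Wed: 08:32–18:19 = 9 h 47 min; less 30 min break → 9 h 17 min
Thu: 11:00–19:04 = 8 h 4 min; less 30 min break → 7 h 34 min
Fri: 05:36–17:20 = 11 h 44 min; less 30 min break → 11 h 14 min
Sat: 10:18–19:12 = 8 h 54 min; less 30 min break → 8 h 24 min
Total worked: 55 h 30 min = 3330 min.
Regular 40 h 0 min = 2400 min at €14.00/h; overtime 15 h 30 min = 930 min at €21.00/h.
Pay = (2400 × €14.00 + 930 × €21.00) ÷ 60 = €885.50.

€885.50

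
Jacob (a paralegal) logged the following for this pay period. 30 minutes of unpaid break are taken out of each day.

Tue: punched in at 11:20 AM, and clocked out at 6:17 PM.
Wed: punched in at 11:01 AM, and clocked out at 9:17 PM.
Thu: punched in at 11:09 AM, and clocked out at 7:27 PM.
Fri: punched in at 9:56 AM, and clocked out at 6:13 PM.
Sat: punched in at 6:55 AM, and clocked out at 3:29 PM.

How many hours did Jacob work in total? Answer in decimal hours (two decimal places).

Tue: 11:20 AM–6:17 PM = 6 h 57 min; less 30 min break → 6 h 27 min
Wed: 11:01 AM–9:17 PM = 10 h 16 min; less 30 min break → 9 h 46 min
Thu: 11:09 AM–7:27 PM = 8 h 18 min; less 30 min break → 7 h 48 min
Fri: 9:56 AM–6:13 PM = 8 h 17 min; less 30 min break → 7 h 47 min
Sat: 6:55 AM–3:29 PM = 8 h 34 min; less 30 min break → 8 h 4 min
Total: 6 h 27 min + 9 h 46 min + 7 h 48 min + 7 h 47 min + 8 h 4 min = 39 h 52 min.

39.87 hours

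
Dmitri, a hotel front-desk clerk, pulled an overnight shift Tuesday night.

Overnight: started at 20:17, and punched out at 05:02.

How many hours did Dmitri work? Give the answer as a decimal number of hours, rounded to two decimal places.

8.75 hours

Overnight: 20:17 → midnight = 3 h 43 min; midnight → 05:02 = 5 h 2 min; span 8 h 45 min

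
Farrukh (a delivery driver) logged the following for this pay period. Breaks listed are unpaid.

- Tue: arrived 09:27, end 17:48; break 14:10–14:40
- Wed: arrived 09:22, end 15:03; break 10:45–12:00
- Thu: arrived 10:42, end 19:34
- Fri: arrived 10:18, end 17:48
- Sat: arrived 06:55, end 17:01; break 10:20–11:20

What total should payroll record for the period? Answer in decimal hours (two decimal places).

37.75 hours

Tue: 09:27–17:48 = 8 h 21 min; less 30 min break → 7 h 51 min
Wed: 09:22–15:03 = 5 h 41 min; less 75 min break → 4 h 26 min
Thu: 10:42–19:34 = 8 h 52 min
Fri: 10:18–17:48 = 7 h 30 min
Sat: 06:55–17:01 = 10 h 6 min; less 60 min break → 9 h 6 min
Total: 7 h 51 min + 4 h 26 min + 8 h 52 min + 7 h 30 min + 9 h 6 min = 37 h 45 min.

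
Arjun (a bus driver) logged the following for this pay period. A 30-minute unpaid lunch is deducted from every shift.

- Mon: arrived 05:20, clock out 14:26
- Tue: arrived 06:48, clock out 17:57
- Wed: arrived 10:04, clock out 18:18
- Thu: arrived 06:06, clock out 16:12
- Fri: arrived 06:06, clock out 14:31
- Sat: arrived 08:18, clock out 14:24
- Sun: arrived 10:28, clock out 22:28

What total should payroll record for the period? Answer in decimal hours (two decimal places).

Mon: 05:20–14:26 = 9 h 6 min; less 30 min break → 8 h 36 min
Tue: 06:48–17:57 = 11 h 9 min; less 30 min break → 10 h 39 min
Wed: 10:04–18:18 = 8 h 14 min; less 30 min break → 7 h 44 min
Thu: 06:06–16:12 = 10 h 6 min; less 30 min break → 9 h 36 min
Fri: 06:06–14:31 = 8 h 25 min; less 30 min break → 7 h 55 min
Sat: 08:18–14:24 = 6 h 6 min; less 30 min break → 5 h 36 min
Sun: 10:28–22:28 = 12 h 0 min; less 30 min break → 11 h 30 min
Total: 8 h 36 min + 10 h 39 min + 7 h 44 min + 9 h 36 min + 7 h 55 min + 5 h 36 min + 11 h 30 min = 61 h 36 min.

61.60 hours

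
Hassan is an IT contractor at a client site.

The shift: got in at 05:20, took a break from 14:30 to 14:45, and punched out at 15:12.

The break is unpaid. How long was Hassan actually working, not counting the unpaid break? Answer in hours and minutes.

9 h 37 min

The shift: 05:20–15:12 = 9 h 52 min; less 15 min break → 9 h 37 min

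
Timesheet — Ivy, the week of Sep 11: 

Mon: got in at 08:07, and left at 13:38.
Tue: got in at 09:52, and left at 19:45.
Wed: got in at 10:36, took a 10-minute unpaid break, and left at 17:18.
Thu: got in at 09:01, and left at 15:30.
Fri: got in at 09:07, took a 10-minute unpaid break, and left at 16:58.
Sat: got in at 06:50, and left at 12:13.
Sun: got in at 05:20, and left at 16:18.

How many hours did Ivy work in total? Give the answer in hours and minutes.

Mon: 08:07–13:38 = 5 h 31 min
Tue: 09:52–19:45 = 9 h 53 min
Wed: 10:36–17:18 = 6 h 42 min; less 10 min break → 6 h 32 min
Thu: 09:01–15:30 = 6 h 29 min
Fri: 09:07–16:58 = 7 h 51 min; less 10 min break → 7 h 41 min
Sat: 06:50–12:13 = 5 h 23 min
Sun: 05:20–16:18 = 10 h 58 min
Total: 5 h 31 min + 9 h 53 min + 6 h 32 min + 6 h 29 min + 7 h 41 min + 5 h 23 min + 10 h 58 min = 52 h 27 min.

52 h 27 min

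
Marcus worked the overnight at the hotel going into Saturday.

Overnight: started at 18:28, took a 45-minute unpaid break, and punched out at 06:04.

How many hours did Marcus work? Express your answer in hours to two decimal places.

Overnight: 18:28 → midnight = 5 h 32 min; midnight → 06:04 = 6 h 4 min; span 11 h 36 min; less 45 min break → 10 h 51 min

10.85 hours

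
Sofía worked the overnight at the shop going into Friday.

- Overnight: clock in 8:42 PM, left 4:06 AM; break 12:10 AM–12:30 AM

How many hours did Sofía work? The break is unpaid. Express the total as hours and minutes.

Overnight: 8:42 PM → midnight = 3 h 18 min; midnight → 4:06 AM = 4 h 6 min; span 7 h 24 min; less 20 min break → 7 h 4 min

7 h 4 min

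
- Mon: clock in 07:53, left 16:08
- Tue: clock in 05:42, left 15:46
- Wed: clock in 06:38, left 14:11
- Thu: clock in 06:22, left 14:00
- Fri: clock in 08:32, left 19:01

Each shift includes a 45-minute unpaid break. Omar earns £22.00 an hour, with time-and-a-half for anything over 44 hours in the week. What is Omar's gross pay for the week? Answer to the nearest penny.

Mon: 07:53–16:08 = 8 h 15 min; less 45 min break → 7 h 30 min
Tue: 05:42–15:46 = 10 h 4 min; less 45 min break → 9 h 19 min
Wed: 06:38–14:11 = 7 h 33 min; less 45 min break → 6 h 48 min
Thu: 06:22–14:00 = 7 h 38 min; less 45 min break → 6 h 53 min
Fri: 08:32–19:01 = 10 h 29 min; less 45 min break → 9 h 44 min
Total worked: 40 h 14 min = 2414 min.
Regular 40 h 14 min = 2414 min at £22.00/h; overtime 0 h 0 min = 0 min at £33.00/h.
Pay = (2414 × £22.00 + 0 × £33.00) ÷ 60 = £885.13.

£885.13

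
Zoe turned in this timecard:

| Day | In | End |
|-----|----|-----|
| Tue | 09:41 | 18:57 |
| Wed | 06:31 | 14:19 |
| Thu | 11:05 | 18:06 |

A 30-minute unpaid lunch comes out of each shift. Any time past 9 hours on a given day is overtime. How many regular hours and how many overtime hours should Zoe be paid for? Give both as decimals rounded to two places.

Tue: 09:41–18:57 = 9 h 16 min; less 30 min break → 8 h 46 min
Wed: 06:31–14:19 = 7 h 48 min; less 30 min break → 7 h 18 min
Thu: 11:05–18:06 = 7 h 1 min; less 30 min break → 6 h 31 min
Tue reg 8 h 46 min / OT 0 h 0 min; Wed reg 7 h 18 min / OT 0 h 0 min; Thu reg 6 h 31 min / OT 0 h 0 min.
Totals: regular 22 h 35 min, overtime 0 h 0 min.

Regular 22.58 hours, overtime 0.00 hours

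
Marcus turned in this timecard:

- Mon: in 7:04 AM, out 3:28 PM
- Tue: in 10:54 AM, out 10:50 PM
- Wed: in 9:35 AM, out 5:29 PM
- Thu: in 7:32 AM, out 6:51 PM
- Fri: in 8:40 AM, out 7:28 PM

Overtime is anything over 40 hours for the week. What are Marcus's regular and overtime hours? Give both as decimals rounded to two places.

Regular 40.00 hours, overtime 10.35 hours

Mon: 7:04 AM–3:28 PM = 8 h 24 min
Tue: 10:54 AM–10:50 PM = 11 h 56 min
Wed: 9:35 AM–5:29 PM = 7 h 54 min
Thu: 7:32 AM–6:51 PM = 11 h 19 min
Fri: 8:40 AM–7:28 PM = 10 h 48 min
Total worked: 50 h 21 min = 50.35 h.
Threshold 40 h → overtime 10 h 21 min, regular 40 h 0 min.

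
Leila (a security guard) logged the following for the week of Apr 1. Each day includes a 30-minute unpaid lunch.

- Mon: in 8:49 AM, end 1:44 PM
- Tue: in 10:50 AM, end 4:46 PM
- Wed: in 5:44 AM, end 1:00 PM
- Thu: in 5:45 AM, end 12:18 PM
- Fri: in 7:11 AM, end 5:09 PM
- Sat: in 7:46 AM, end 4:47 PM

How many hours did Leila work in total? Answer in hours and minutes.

Mon: 8:49 AM–1:44 PM = 4 h 55 min; less 30 min break → 4 h 25 min
Tue: 10:50 AM–4:46 PM = 5 h 56 min; less 30 min break → 5 h 26 min
Wed: 5:44 AM–1:00 PM = 7 h 16 min; less 30 min break → 6 h 46 min
Thu: 5:45 AM–12:18 PM = 6 h 33 min; less 30 min break → 6 h 3 min
Fri: 7:11 AM–5:09 PM = 9 h 58 min; less 30 min break → 9 h 28 min
Sat: 7:46 AM–4:47 PM = 9 h 1 min; less 30 min break → 8 h 31 min
Total: 4 h 25 min + 5 h 26 min + 6 h 46 min + 6 h 3 min + 9 h 28 min + 8 h 31 min = 40 h 39 min.

40 h 39 min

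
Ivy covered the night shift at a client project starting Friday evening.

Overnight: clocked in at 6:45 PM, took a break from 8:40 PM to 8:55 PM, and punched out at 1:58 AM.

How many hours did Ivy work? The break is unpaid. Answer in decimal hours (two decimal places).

Overnight: 6:45 PM → midnight = 5 h 15 min; midnight → 1:58 AM = 1 h 58 min; span 7 h 13 min; less 15 min break → 6 h 58 min

6.97 hours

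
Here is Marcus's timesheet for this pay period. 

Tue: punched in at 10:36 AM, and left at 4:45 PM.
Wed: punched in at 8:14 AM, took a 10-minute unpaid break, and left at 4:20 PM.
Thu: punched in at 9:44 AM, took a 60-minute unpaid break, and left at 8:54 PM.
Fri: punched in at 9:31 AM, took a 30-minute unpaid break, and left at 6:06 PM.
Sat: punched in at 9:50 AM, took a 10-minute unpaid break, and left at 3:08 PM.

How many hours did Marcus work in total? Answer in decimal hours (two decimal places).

37.47 hours

Tue: 10:36 AM–4:45 PM = 6 h 9 min
Wed: 8:14 AM–4:20 PM = 8 h 6 min; less 10 min break → 7 h 56 min
Thu: 9:44 AM–8:54 PM = 11 h 10 min; less 60 min break → 10 h 10 min
Fri: 9:31 AM–6:06 PM = 8 h 35 min; less 30 min break → 8 h 5 min
Sat: 9:50 AM–3:08 PM = 5 h 18 min; less 10 min break → 5 h 8 min
Total: 6 h 9 min + 7 h 56 min + 10 h 10 min + 8 h 5 min + 5 h 8 min = 37 h 28 min.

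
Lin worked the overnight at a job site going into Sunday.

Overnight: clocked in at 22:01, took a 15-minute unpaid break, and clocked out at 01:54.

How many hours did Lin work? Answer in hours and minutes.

Overnight: 22:01 → midnight = 1 h 59 min; midnight → 01:54 = 1 h 54 min; span 3 h 53 min; less 15 min break → 3 h 38 min

3 h 38 min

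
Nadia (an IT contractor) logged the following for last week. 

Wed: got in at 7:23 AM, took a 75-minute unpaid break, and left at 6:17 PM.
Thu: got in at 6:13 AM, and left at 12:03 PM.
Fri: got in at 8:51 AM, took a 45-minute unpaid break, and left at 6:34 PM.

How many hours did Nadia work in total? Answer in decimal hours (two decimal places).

Wed: 7:23 AM–6:17 PM = 10 h 54 min; less 75 min break → 9 h 39 min
Thu: 6:13 AM–12:03 PM = 5 h 50 min
Fri: 8:51 AM–6:34 PM = 9 h 43 min; less 45 min break → 8 h 58 min
Total: 9 h 39 min + 5 h 50 min + 8 h 58 min = 24 h 27 min.

24.45 hours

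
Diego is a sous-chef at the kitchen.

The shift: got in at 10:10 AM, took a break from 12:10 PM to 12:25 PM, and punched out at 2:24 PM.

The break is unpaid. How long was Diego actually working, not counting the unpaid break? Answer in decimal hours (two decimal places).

3.98 hours

The shift: 10:10 AM–2:24 PM = 4 h 14 min; less 15 min break → 3 h 59 min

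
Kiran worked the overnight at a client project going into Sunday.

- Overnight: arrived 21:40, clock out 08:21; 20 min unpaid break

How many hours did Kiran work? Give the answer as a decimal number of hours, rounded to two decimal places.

Overnight: 21:40 → midnight = 2 h 20 min; midnight → 08:21 = 8 h 21 min; span 10 h 41 min; less 20 min break → 10 h 21 min

10.35 hours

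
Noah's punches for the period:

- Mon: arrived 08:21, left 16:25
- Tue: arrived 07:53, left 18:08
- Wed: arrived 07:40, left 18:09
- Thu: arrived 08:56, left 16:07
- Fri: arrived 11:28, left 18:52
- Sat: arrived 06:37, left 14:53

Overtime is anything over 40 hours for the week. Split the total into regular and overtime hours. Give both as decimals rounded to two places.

Regular 40.00 hours, overtime 11.65 hours

Mon: 08:21–16:25 = 8 h 4 min
Tue: 07:53–18:08 = 10 h 15 min
Wed: 07:40–18:09 = 10 h 29 min
Thu: 08:56–16:07 = 7 h 11 min
Fri: 11:28–18:52 = 7 h 24 min
Sat: 06:37–14:53 = 8 h 16 min
Total worked: 51 h 39 min = 51.65 h.
Threshold 40 h → overtime 11 h 39 min, regular 40 h 0 min.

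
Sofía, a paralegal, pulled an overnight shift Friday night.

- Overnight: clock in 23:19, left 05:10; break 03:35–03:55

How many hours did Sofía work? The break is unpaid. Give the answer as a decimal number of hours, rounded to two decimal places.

5.52 hours

Overnight: 23:19 → midnight = 0 h 41 min; midnight → 05:10 = 5 h 10 min; span 5 h 51 min; less 20 min break → 5 h 31 min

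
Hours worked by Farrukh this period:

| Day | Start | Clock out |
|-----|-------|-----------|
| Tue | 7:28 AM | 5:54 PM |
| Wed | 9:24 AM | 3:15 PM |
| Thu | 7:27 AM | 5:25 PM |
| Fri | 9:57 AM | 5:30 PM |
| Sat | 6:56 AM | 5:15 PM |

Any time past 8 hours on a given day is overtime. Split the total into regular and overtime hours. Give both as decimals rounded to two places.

Tue: 7:28 AM–5:54 PM = 10 h 26 min
Wed: 9:24 AM–3:15 PM = 5 h 51 min
Thu: 7:27 AM–5:25 PM = 9 h 58 min
Fri: 9:57 AM–5:30 PM = 7 h 33 min
Sat: 6:56 AM–5:15 PM = 10 h 19 min
Tue reg 8 h 0 min / OT 2 h 26 min; Wed reg 5 h 51 min / OT 0 h 0 min; Thu reg 8 h 0 min / OT 1 h 58 min; Fri reg 7 h 33 min / OT 0 h 0 min; Sat reg 8 h 0 min / OT 2 h 19 min.
Totals: regular 37 h 24 min, overtime 6 h 43 min.

Regular 37.40 hours, overtime 6.72 hours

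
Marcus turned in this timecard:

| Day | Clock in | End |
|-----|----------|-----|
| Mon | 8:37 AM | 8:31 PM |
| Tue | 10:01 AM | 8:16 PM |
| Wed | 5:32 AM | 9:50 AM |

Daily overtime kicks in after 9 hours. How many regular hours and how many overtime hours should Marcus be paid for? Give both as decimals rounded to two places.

Mon: 8:37 AM–8:31 PM = 11 h 54 min
Tue: 10:01 AM–8:16 PM = 10 h 15 min
Wed: 5:32 AM–9:50 AM = 4 h 18 min
Mon reg 9 h 0 min / OT 2 h 54 min; Tue reg 9 h 0 min / OT 1 h 15 min; Wed reg 4 h 18 min / OT 0 h 0 min.
Totals: regular 22 h 18 min, overtime 4 h 9 min.

Regular 22.30 hours, overtime 4.15 hours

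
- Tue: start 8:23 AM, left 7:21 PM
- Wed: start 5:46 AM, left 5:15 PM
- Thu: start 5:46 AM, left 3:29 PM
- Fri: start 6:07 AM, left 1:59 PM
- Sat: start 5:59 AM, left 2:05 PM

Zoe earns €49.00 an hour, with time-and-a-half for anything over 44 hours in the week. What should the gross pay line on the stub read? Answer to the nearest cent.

€2459.80

Tue: 8:23 AM–7:21 PM = 10 h 58 min
Wed: 5:46 AM–5:15 PM = 11 h 29 min
Thu: 5:46 AM–3:29 PM = 9 h 43 min
Fri: 6:07 AM–1:59 PM = 7 h 52 min
Sat: 5:59 AM–2:05 PM = 8 h 6 min
Total worked: 48 h 8 min = 2888 min.
Regular 44 h 0 min = 2640 min at €49.00/h; overtime 4 h 8 min = 248 min at €73.50/h.
Pay = (2640 × €49.00 + 248 × €73.50) ÷ 60 = €2459.80.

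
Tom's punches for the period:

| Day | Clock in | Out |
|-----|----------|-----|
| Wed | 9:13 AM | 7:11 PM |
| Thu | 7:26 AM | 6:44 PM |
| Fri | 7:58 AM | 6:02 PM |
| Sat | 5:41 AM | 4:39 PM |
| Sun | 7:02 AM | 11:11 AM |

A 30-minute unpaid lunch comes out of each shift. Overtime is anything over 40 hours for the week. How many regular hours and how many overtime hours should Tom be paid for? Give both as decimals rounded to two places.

Wed: 9:13 AM–7:11 PM = 9 h 58 min; less 30 min break → 9 h 28 min
Thu: 7:26 AM–6:44 PM = 11 h 18 min; less 30 min break → 10 h 48 min
Fri: 7:58 AM–6:02 PM = 10 h 4 min; less 30 min break → 9 h 34 min
Sat: 5:41 AM–4:39 PM = 10 h 58 min; less 30 min break → 10 h 28 min
Sun: 7:02 AM–11:11 AM = 4 h 9 min; less 30 min break → 3 h 39 min
Total worked: 43 h 57 min = 43.95 h.
Threshold 40 h → overtime 3 h 57 min, regular 40 h 0 min.

Regular 40.00 hours, overtime 3.95 hours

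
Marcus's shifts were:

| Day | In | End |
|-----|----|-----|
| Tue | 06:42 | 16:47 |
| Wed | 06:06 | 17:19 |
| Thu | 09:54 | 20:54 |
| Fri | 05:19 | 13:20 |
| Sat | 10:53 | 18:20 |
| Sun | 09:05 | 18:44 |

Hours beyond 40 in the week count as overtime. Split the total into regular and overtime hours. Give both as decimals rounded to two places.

Tue: 06:42–16:47 = 10 h 5 min
Wed: 06:06–17:19 = 11 h 13 min
Thu: 09:54–20:54 = 11 h 0 min
Fri: 05:19–13:20 = 8 h 1 min
Sat: 10:53–18:20 = 7 h 27 min
Sun: 09:05–18:44 = 9 h 39 min
Total worked: 57 h 25 min = 57.42 h.
Threshold 40 h → overtime 17 h 25 min, regular 40 h 0 min.

Regular 40.00 hours, overtime 17.42 hours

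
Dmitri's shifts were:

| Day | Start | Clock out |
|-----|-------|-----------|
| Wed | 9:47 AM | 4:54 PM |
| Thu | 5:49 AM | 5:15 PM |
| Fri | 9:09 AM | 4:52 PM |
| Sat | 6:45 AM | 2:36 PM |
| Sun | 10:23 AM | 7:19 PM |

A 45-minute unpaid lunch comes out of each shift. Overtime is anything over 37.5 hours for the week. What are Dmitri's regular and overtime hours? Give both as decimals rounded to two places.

Wed: 9:47 AM–4:54 PM = 7 h 7 min; less 45 min break → 6 h 22 min
Thu: 5:49 AM–5:15 PM = 11 h 26 min; less 45 min break → 10 h 41 min
Fri: 9:09 AM–4:52 PM = 7 h 43 min; less 45 min break → 6 h 58 min
Sat: 6:45 AM–2:36 PM = 7 h 51 min; less 45 min break → 7 h 6 min
Sun: 10:23 AM–7:19 PM = 8 h 56 min; less 45 min break → 8 h 11 min
Total worked: 39 h 18 min = 39.30 h.
Threshold 37.5 h → overtime 1 h 48 min, regular 37 h 30 min.

Regular 37.50 hours, overtime 1.80 hours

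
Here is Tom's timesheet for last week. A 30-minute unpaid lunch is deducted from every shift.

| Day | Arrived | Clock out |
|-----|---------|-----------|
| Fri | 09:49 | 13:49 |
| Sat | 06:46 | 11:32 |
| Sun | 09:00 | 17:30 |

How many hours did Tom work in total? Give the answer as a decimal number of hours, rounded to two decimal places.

Fri: 09:49–13:49 = 4 h 0 min; less 30 min break → 3 h 30 min
Sat: 06:46–11:32 = 4 h 46 min; less 30 min break → 4 h 16 min
Sun: 09:00–17:30 = 8 h 30 min; less 30 min break → 8 h 0 min
Total: 3 h 30 min + 4 h 16 min + 8 h 0 min = 15 h 46 min.

15.77 hours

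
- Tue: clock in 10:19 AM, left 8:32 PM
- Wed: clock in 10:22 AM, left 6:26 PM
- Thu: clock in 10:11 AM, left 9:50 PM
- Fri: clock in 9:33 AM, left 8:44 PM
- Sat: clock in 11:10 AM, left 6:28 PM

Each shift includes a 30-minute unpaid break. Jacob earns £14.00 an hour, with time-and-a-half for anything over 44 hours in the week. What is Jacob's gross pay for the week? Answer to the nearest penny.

Tue: 10:19 AM–8:32 PM = 10 h 13 min; less 30 min break → 9 h 43 min
Wed: 10:22 AM–6:26 PM = 8 h 4 min; less 30 min break → 7 h 34 min
Thu: 10:11 AM–9:50 PM = 11 h 39 min; less 30 min break → 11 h 9 min
Fri: 9:33 AM–8:44 PM = 11 h 11 min; less 30 min break → 10 h 41 min
Sat: 11:10 AM–6:28 PM = 7 h 18 min; less 30 min break → 6 h 48 min
Total worked: 45 h 55 min = 2755 min.
Regular 44 h 0 min = 2640 min at £14.00/h; overtime 1 h 55 min = 115 min at £21.00/h.
Pay = (2640 × £14.00 + 115 × £21.00) ÷ 60 = £656.25.

£656.25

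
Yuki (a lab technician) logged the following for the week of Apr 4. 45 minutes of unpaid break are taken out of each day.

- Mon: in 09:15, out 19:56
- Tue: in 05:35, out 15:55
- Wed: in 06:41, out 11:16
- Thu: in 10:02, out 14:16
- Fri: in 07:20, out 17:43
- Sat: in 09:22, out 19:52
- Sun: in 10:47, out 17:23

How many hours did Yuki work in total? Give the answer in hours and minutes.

Mon: 09:15–19:56 = 10 h 41 min; less 45 min break → 9 h 56 min
Tue: 05:35–15:55 = 10 h 20 min; less 45 min break → 9 h 35 min
Wed: 06:41–11:16 = 4 h 35 min; less 45 min break → 3 h 50 min
Thu: 10:02–14:16 = 4 h 14 min; less 45 min break → 3 h 29 min
Fri: 07:20–17:43 = 10 h 23 min; less 45 min break → 9 h 38 min
Sat: 09:22–19:52 = 10 h 30 min; less 45 min break → 9 h 45 min
Sun: 10:47–17:23 = 6 h 36 min; less 45 min break → 5 h 51 min
Total: 9 h 56 min + 9 h 35 min + 3 h 50 min + 3 h 29 min + 9 h 38 min + 9 h 45 min + 5 h 51 min = 52 h 4 min.

52 h 4 min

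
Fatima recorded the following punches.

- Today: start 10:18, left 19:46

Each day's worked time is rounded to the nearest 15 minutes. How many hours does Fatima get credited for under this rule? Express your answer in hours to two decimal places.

9.50 hours

Today: 10:18–19:46 = 9 h 28 min → rounds to 9 h 30 min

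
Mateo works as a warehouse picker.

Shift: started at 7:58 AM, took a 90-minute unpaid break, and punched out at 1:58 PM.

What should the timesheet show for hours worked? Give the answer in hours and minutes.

Shift: 7:58 AM–1:58 PM = 6 h 0 min; less 90 min break → 4 h 30 min

4 h 30 min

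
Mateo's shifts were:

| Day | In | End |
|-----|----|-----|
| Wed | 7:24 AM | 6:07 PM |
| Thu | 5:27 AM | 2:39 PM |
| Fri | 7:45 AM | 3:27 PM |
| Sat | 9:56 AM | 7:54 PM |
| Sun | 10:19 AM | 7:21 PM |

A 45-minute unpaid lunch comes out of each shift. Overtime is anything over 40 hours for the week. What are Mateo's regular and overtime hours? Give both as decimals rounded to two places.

Wed: 7:24 AM–6:07 PM = 10 h 43 min; less 45 min break → 9 h 58 min
Thu: 5:27 AM–2:39 PM = 9 h 12 min; less 45 min break → 8 h 27 min
Fri: 7:45 AM–3:27 PM = 7 h 42 min; less 45 min break → 6 h 57 min
Sat: 9:56 AM–7:54 PM = 9 h 58 min; less 45 min break → 9 h 13 min
Sun: 10:19 AM–7:21 PM = 9 h 2 min; less 45 min break → 8 h 17 min
Total worked: 42 h 52 min = 42.87 h.
Threshold 40 h → overtime 2 h 52 min, regular 40 h 0 min.

Regular 40.00 hours, overtime 2.87 hours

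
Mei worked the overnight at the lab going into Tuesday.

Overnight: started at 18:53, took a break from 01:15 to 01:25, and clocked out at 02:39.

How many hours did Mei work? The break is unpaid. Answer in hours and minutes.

7 h 36 min

Overnight: 18:53 → midnight = 5 h 7 min; midnight → 02:39 = 2 h 39 min; span 7 h 46 min; less 10 min break → 7 h 36 min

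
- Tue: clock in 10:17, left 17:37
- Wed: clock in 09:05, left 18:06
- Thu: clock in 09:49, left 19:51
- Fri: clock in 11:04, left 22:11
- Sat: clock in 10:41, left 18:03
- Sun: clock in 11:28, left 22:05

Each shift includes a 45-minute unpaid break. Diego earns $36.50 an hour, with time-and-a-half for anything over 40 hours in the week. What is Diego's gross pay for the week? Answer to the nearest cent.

$2061.34

Tue: 10:17–17:37 = 7 h 20 min; less 45 min break → 6 h 35 min
Wed: 09:05–18:06 = 9 h 1 min; less 45 min break → 8 h 16 min
Thu: 09:49–19:51 = 10 h 2 min; less 45 min break → 9 h 17 min
Fri: 11:04–22:11 = 11 h 7 min; less 45 min break → 10 h 22 min
Sat: 10:41–18:03 = 7 h 22 min; less 45 min break → 6 h 37 min
Sun: 11:28–22:05 = 10 h 37 min; less 45 min break → 9 h 52 min
Total worked: 50 h 59 min = 3059 min.
Regular 40 h 0 min = 2400 min at $36.50/h; overtime 10 h 59 min = 659 min at $54.75/h.
Pay = (2400 × $36.50 + 659 × $54.75) ÷ 60 = $2061.34.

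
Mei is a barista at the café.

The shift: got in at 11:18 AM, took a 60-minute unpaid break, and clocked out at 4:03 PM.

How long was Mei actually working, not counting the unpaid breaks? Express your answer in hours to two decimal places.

The shift: 11:18 AM–4:03 PM = 4 h 45 min; less 60 min break → 3 h 45 min

3.75 hours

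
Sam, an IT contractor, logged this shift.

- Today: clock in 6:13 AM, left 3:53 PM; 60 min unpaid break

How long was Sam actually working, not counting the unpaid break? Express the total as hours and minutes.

8 h 40 min

Today: 6:13 AM–3:53 PM = 9 h 40 min; less 60 min break → 8 h 40 min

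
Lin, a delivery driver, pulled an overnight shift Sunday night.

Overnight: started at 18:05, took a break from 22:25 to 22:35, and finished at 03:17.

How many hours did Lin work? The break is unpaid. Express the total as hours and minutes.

Overnight: 18:05 → midnight = 5 h 55 min; midnight → 03:17 = 3 h 17 min; span 9 h 12 min; less 10 min break → 9 h 2 min

9 h 2 min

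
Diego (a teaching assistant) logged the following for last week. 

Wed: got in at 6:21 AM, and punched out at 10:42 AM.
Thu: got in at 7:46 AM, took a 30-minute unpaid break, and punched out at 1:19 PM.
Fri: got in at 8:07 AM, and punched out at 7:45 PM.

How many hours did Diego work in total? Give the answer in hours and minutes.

21 h 2 min

Wed: 6:21 AM–10:42 AM = 4 h 21 min
Thu: 7:46 AM–1:19 PM = 5 h 33 min; less 30 min break → 5 h 3 min
Fri: 8:07 AM–7:45 PM = 11 h 38 min
Total: 4 h 21 min + 5 h 3 min + 11 h 38 min = 21 h 2 min.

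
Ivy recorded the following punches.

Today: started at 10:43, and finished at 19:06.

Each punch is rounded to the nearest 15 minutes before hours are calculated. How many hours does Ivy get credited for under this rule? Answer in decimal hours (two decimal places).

Today: in 10:43→10:45, out 19:06→19:00; 8 h 15 min

8.25 hours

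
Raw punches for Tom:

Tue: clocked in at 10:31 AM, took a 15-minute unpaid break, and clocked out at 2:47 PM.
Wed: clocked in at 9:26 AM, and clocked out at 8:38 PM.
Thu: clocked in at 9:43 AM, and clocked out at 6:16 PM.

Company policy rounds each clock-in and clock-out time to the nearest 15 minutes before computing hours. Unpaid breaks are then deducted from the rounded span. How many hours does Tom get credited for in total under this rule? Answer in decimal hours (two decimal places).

Tue: in 10:31 AM→10:30 AM, out 2:47 PM→2:45 PM; 4 h 15 min − 15 min = 4 h 0 min
Wed: in 9:26 AM→9:30 AM, out 8:38 PM→8:45 PM; 11 h 15 min
Thu: in 9:43 AM→9:45 AM, out 6:16 PM→6:15 PM; 8 h 30 min
Total credited: 23 h 45 min.

23.75 hours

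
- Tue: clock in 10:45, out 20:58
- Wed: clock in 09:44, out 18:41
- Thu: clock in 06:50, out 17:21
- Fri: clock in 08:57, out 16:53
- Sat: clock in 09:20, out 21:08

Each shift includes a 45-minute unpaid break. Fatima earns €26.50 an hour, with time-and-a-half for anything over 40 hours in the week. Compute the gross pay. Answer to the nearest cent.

€1285.25

Tue: 10:45–20:58 = 10 h 13 min; less 45 min break → 9 h 28 min
Wed: 09:44–18:41 = 8 h 57 min; less 45 min break → 8 h 12 min
Thu: 06:50–17:21 = 10 h 31 min; less 45 min break → 9 h 46 min
Fri: 08:57–16:53 = 7 h 56 min; less 45 min break → 7 h 11 min
Sat: 09:20–21:08 = 11 h 48 min; less 45 min break → 11 h 3 min
Total worked: 45 h 40 min = 2740 min.
Regular 40 h 0 min = 2400 min at €26.50/h; overtime 5 h 40 min = 340 min at €39.75/h.
Pay = (2400 × €26.50 + 340 × €39.75) ÷ 60 = €1285.25.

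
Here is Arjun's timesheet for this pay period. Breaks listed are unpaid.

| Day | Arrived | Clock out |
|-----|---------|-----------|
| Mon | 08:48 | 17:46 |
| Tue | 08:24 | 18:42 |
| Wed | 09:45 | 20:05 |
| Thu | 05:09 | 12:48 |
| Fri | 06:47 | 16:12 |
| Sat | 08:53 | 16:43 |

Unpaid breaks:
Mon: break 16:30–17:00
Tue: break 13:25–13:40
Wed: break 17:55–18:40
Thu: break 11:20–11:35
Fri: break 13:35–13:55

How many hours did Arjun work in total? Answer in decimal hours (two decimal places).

52.42 hours

Mon: 08:48–17:46 = 8 h 58 min; less 30 min break → 8 h 28 min
Tue: 08:24–18:42 = 10 h 18 min; less 15 min break → 10 h 3 min
Wed: 09:45–20:05 = 10 h 20 min; less 45 min break → 9 h 35 min
Thu: 05:09–12:48 = 7 h 39 min; less 15 min break → 7 h 24 min
Fri: 06:47–16:12 = 9 h 25 min; less 20 min break → 9 h 5 min
Sat: 08:53–16:43 = 7 h 50 min
Total: 8 h 28 min + 10 h 3 min + 9 h 35 min + 7 h 24 min + 9 h 5 min + 7 h 50 min = 52 h 25 min.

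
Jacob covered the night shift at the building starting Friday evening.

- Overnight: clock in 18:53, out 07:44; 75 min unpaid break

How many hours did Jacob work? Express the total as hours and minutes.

11 h 36 min

Overnight: 18:53 → midnight = 5 h 7 min; midnight → 07:44 = 7 h 44 min; span 12 h 51 min; less 75 min break → 11 h 36 min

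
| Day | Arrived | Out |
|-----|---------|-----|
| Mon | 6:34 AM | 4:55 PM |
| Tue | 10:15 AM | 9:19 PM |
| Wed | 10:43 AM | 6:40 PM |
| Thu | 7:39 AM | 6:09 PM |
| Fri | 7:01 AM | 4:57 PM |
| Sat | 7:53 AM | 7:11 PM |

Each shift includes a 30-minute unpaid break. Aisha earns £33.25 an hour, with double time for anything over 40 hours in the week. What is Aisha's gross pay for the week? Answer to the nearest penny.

Mon: 6:34 AM–4:55 PM = 10 h 21 min; less 30 min break → 9 h 51 min
Tue: 10:15 AM–9:19 PM = 11 h 4 min; less 30 min break → 10 h 34 min
Wed: 10:43 AM–6:40 PM = 7 h 57 min; less 30 min break → 7 h 27 min
Thu: 7:39 AM–6:09 PM = 10 h 30 min; less 30 min break → 10 h 0 min
Fri: 7:01 AM–4:57 PM = 9 h 56 min; less 30 min break → 9 h 26 min
Sat: 7:53 AM–7:11 PM = 11 h 18 min; less 30 min break → 10 h 48 min
Total worked: 58 h 6 min = 3486 min.
Regular 40 h 0 min = 2400 min at £33.25/h; overtime 18 h 6 min = 1086 min at £66.50/h.
Pay = (2400 × £33.25 + 1086 × £66.50) ÷ 60 = £2533.65.

£2533.65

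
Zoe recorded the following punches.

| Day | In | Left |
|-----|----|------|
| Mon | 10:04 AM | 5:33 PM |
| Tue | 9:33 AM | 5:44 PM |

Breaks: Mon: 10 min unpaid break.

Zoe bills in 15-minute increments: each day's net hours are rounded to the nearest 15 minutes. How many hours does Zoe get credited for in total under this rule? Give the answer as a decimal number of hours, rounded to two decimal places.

15.50 hours

Mon: 10:04 AM–5:33 PM = 7 h 29 min − 10 min = 7 h 19 min → rounds to 7 h 15 min
Tue: 9:33 AM–5:44 PM = 8 h 11 min → rounds to 8 h 15 min
Total credited: 15 h 30 min.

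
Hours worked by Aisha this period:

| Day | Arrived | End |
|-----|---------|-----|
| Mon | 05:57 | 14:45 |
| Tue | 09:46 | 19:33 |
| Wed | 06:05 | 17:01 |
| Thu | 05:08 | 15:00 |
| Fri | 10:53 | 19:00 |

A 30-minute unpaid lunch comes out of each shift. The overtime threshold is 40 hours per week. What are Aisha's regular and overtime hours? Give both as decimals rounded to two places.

Mon: 05:57–14:45 = 8 h 48 min; less 30 min break → 8 h 18 min
Tue: 09:46–19:33 = 9 h 47 min; less 30 min break → 9 h 17 min
Wed: 06:05–17:01 = 10 h 56 min; less 30 min break → 10 h 26 min
Thu: 05:08–15:00 = 9 h 52 min; less 30 min break → 9 h 22 min
Fri: 10:53–19:00 = 8 h 7 min; less 30 min break → 7 h 37 min
Total worked: 45 h 0 min = 45.00 h.
Threshold 40 h → overtime 5 h 0 min, regular 40 h 0 min.

Regular 40.00 hours, overtime 5.00 hours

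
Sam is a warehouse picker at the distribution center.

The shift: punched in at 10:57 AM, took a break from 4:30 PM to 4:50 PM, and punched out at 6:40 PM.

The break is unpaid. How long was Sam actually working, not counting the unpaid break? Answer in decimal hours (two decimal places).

The shift: 10:57 AM–6:40 PM = 7 h 43 min; less 20 min break → 7 h 23 min

7.38 hours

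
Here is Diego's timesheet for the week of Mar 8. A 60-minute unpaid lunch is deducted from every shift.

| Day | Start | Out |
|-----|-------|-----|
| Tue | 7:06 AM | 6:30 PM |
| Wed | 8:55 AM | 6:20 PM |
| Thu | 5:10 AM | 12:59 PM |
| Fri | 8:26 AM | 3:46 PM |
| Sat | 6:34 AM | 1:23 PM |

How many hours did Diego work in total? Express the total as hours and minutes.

Tue: 7:06 AM–6:30 PM = 11 h 24 min; less 60 min break → 10 h 24 min
Wed: 8:55 AM–6:20 PM = 9 h 25 min; less 60 min break → 8 h 25 min
Thu: 5:10 AM–12:59 PM = 7 h 49 min; less 60 min break → 6 h 49 min
Fri: 8:26 AM–3:46 PM = 7 h 20 min; less 60 min break → 6 h 20 min
Sat: 6:34 AM–1:23 PM = 6 h 49 min; less 60 min break → 5 h 49 min
Total: 10 h 24 min + 8 h 25 min + 6 h 49 min + 6 h 20 min + 5 h 49 min = 37 h 47 min.

37 h 47 min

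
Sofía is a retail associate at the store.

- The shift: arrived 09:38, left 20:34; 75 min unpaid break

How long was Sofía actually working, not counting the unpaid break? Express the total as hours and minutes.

9 h 41 min

The shift: 09:38–20:34 = 10 h 56 min; less 75 min break → 9 h 41 min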